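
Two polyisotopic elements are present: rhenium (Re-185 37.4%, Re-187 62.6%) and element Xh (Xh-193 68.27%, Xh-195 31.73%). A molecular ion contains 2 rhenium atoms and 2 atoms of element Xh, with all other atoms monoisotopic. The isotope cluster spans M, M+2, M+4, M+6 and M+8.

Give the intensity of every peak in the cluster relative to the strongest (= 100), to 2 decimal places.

Rhenium pattern (n=2): 0.139876 : 0.468248 : 0.391876
Element Xh pattern (n=2): 0.46607929 : 0.43324142 : 0.10067929
Convolve the two distributions (both contribute in 2-u steps):
  M: 0.139876×0.46607929 = 0.065193
  M+2: 0.139876×0.43324142 + 0.468248×0.46607929 = 0.278841
  M+4: 0.139876×0.10067929 + 0.468248×0.43324142 + 0.391876×0.46607929 = 0.399592
  M+6: 0.468248×0.10067929 + 0.391876×0.43324142 = 0.216920
  M+8: 0.391876×0.10067929 = 0.039454
Scale to base peak (0.399592) = 100: 16.31 : 69.78 : 100.00 : 54.29 : 9.87

16.31 : 69.78 : 100.00 : 54.29 : 9.87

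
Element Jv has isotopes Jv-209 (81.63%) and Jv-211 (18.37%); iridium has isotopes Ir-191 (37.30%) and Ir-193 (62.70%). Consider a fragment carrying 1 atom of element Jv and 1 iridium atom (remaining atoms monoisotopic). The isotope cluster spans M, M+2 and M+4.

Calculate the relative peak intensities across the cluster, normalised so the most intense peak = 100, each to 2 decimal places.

52.47 : 100.00 : 19.85

Element Jv pattern (n=1): 0.8163 : 0.1837
Iridium pattern (n=1): 0.3730 : 0.6270
Convolve the two distributions (both contribute in 2-u steps):
  M: 0.8163×0.3730 = 0.304480
  M+2: 0.8163×0.6270 + 0.1837×0.3730 = 0.580340
  M+4: 0.1837×0.6270 = 0.115180
Scale to base peak (0.580340) = 100: 52.47 : 100.00 : 19.85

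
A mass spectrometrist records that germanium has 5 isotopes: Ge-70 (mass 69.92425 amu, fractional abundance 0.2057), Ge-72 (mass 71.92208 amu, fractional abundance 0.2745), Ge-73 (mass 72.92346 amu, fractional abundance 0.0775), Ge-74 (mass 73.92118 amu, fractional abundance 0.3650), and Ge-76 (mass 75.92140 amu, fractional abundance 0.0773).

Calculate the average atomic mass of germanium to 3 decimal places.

Ar = Σ fᵢ·mᵢ = 0.2057 × 69.92425 + 0.2745 × 71.92208 + 0.0775 × 72.92346 + 0.3650 × 73.92118 + 0.0773 × 75.92140
= 14.383418 + 19.742611 + 5.651568 + 26.981231 + 5.868724 = 72.627552 amu

72.628 amu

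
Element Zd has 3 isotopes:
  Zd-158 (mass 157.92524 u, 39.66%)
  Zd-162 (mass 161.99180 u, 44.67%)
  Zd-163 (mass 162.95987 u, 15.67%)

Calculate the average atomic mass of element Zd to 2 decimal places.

The abundance-weighted mean is 0.3966 × 157.92524 + 0.4467 × 161.99180 + 0.1567 × 162.95987
= 62.633150 + 72.361737 + 25.535812 = 160.530699 u

160.53 u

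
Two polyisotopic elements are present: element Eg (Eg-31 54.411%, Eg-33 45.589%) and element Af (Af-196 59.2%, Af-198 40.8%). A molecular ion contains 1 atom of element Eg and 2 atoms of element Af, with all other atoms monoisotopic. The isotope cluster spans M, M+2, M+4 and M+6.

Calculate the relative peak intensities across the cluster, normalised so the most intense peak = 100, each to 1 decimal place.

Element Eg pattern (n=1): 0.54411 : 0.45589
Element Af pattern (n=2): 0.350464 : 0.483072 : 0.166464
Convolve the two distributions (both contribute in 2-u steps):
  M: 0.54411×0.350464 = 0.190691
  M+2: 0.54411×0.483072 + 0.45589×0.350464 = 0.422617
  M+4: 0.54411×0.166464 + 0.45589×0.483072 = 0.310802
  M+6: 0.45589×0.166464 = 0.075889
Scale to base peak (0.422617) = 100: 45.1 : 100.0 : 73.5 : 18.0

45.1 : 100.0 : 73.5 : 18.0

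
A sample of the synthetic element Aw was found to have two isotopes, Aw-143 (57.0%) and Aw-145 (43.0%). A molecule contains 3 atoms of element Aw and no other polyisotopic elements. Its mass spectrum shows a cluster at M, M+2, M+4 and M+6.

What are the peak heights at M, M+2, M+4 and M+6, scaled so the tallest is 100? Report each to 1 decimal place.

44.2 : 100.0 : 75.4 : 19.0

The 3 Aw atoms are independent, so intensities follow the terms of (0.570 + 0.430)^3.
P(M) = 0.570^3 = 0.185193
P(M+2) = 3 × 0.570^2 × 0.430^1 = 0.419121
P(M+4) = 3 × 0.570^1 × 0.430^2 = 0.316179
P(M+6) = 0.430^3 = 0.079507
The M+2 peak is largest (0.419121); scaling to 100 gives 44.2 : 100.0 : 75.4 : 19.0.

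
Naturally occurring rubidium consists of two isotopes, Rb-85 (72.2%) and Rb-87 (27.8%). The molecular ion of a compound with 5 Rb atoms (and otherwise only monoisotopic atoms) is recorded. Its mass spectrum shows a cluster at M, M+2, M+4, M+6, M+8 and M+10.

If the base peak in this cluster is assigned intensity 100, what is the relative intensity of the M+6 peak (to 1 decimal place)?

29.7

Term probabilities: M 0.1962, M+2 0.3777, M+4 0.2909, M+6 0.1120, M+8 0.0216, M+10 0.0017. Base peak = M+2.
P(M+2) = C(5,1) × 0.722^4 × 0.278^1 = 5 × 0.27173701 × 0.2780 = 0.377714 (base)
P(M+6) = C(5,3) × 0.722^2 × 0.278^3 = 10 × 0.521284 × 0.02148495 = 0.111998
Relative intensity = 0.111998 / 0.377714 × 100 = 29.7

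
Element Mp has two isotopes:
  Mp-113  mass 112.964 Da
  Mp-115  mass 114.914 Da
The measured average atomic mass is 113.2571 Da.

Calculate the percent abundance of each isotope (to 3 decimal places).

With x = fraction of Mp-113 (so Mp-115 is 1 − x):
112.964·x + 114.914·(1 − x) = 113.2571
(112.964 − 114.914)·x = 113.2571 − 114.914
x = -1.6569 / -1.950 = 0.84969 → 84.969% Mp-113, 15.031% Mp-115.

Mp-113: 84.969%, Mp-115: 15.031%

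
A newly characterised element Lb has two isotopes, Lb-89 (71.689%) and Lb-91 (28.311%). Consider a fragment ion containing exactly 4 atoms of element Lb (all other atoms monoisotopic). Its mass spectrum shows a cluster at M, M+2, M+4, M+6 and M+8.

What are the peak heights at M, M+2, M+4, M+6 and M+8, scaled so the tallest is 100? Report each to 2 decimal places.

Expanding (0.71689 + 0.28311)^4:
P(M) = 0.71689^4 = 0.264125
P(M+2) = 4 × 0.71689^3 × 0.28311^1 = 0.417227
P(M+4) = 6 × 0.71689^2 × 0.28311^2 = 0.247153
P(M+6) = 4 × 0.71689^1 × 0.28311^3 = 0.065070
P(M+8) = 0.28311^4 = 0.006424
The M+2 peak is largest (0.417227); scaling to 100 gives 63.30 : 100.00 : 59.24 : 15.60 : 1.54.

63.30 : 100.00 : 59.24 : 15.60 : 1.54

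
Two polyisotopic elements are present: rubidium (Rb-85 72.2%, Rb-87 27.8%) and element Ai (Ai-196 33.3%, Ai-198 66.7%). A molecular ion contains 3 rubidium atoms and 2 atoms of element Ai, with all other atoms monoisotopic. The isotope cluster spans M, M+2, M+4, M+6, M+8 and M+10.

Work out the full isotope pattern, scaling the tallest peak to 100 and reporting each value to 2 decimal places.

11.01 : 56.81 : 100.00 : 71.26 : 22.16 : 2.52

Rubidium pattern (n=3): 0.37636705 : 0.43475086 : 0.16739714 : 0.02148495
Element Ai pattern (n=2): 0.110889 : 0.444222 : 0.444889
Convolve the two distributions (both contribute in 2-u steps):
  M: 0.37636705×0.110889 = 0.041735
  M+2: 0.37636705×0.444222 + 0.43475086×0.110889 = 0.215400
  M+4: 0.37636705×0.444889 + 0.43475086×0.444222 + 0.16739714×0.110889 = 0.379130
  M+6: 0.43475086×0.444889 + 0.16739714×0.444222 + 0.02148495×0.110889 = 0.270160
  M+8: 0.16739714×0.444889 + 0.02148495×0.444222 = 0.084017
  M+10: 0.02148495×0.444889 = 0.009558
Scale to base peak (0.379130) = 100: 11.01 : 56.81 : 100.00 : 71.26 : 22.16 : 2.52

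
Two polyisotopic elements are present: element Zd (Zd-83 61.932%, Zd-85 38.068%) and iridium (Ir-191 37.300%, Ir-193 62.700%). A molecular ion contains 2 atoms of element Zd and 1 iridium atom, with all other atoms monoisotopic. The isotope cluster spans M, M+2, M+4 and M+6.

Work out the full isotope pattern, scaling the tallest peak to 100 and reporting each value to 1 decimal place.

34.4 : 100.0 : 84.0 : 21.8

Element Zd pattern (n=2): 0.38355726 : 0.47152548 : 0.14491726
Iridium pattern (n=1): 0.3730 : 0.6270
Convolve the two distributions (both contribute in 2-u steps):
  M: 0.38355726×0.3730 = 0.143067
  M+2: 0.38355726×0.6270 + 0.47152548×0.3730 = 0.416369
  M+4: 0.47152548×0.6270 + 0.14491726×0.3730 = 0.349701
  M+6: 0.14491726×0.6270 = 0.090863
Scale to base peak (0.416369) = 100: 34.4 : 100.0 : 84.0 : 21.8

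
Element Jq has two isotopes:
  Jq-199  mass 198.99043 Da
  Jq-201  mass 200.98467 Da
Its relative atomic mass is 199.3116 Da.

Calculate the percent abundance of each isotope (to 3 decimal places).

Jq-199: 83.895%, Jq-201: 16.105%

Writing the weighted mean with unknown fraction x of Jq-199:
198.99043·x + 200.98467·(1 − x) = 199.3116
(198.99043 − 200.98467)·x = 199.3116 − 200.98467
x = -1.67307 / -1.99424 = 0.83895 → 83.895% Jq-199, 16.105% Jq-201.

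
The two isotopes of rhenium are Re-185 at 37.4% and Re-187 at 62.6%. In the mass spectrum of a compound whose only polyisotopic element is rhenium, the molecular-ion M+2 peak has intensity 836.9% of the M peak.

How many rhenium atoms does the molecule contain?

With n Re atoms, P(M+2)/P(M) = C(n,1)·p^(n−1)q / p^n = n·q/p = n · 0.626/0.374.
n = 8.369 × 0.374/0.626 = 5.00 ≈ 5

5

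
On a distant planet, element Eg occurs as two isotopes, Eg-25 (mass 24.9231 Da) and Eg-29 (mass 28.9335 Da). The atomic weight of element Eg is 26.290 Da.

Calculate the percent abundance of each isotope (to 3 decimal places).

Eg-25: 65.916%, Eg-29: 34.084%

With x = fraction of Eg-25 (so Eg-29 is 1 − x):
24.9231·x + 28.9335·(1 − x) = 26.290
(24.9231 − 28.9335)·x = 26.290 − 28.9335
x = -2.6435 / -4.0104 = 0.65916 → 65.916% Eg-25, 34.084% Eg-29.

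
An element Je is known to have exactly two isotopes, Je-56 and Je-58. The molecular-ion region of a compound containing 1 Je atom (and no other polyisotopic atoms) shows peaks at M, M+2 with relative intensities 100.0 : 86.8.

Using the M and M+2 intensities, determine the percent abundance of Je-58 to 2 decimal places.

If p is the fraction of Je that is Je-56, then I(M+2)/I(M) = [C(1,1)·p^0·(1−p)] / p^1 = 1·(1−p)/p = 86.8/100.0 = 0.8680
(1−p)/p = 0.8680/1 = 0.8680  ⇒  p = 1/(1 + 0.8680) = 0.5353
Je-56: 53.53%, Je-58: 46.47%.

46.47%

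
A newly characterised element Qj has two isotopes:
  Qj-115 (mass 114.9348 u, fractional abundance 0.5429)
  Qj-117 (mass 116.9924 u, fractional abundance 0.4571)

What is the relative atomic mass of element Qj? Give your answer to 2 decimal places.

Average mass = Σ (abundance × isotope mass) = 0.5429 × 114.9348 + 0.4571 × 116.9924
= 62.39810 + 53.47723 = 115.87533 u

115.88 u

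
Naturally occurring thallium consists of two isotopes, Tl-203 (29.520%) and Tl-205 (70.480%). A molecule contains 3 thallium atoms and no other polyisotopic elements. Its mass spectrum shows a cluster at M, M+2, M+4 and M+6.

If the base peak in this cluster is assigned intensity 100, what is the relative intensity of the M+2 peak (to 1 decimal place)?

41.9

Term probabilities: M 0.0257, M+2 0.1843, M+4 0.4399, M+6 0.3501. Base peak = M+4.
P(M+4) = C(3,2) × 0.29520^1 × 0.70480^2 = 3 × 0.2952 × 0.49674304 = 0.439916 (base)
P(M+2) = C(3,1) × 0.29520^2 × 0.70480^1 = 3 × 0.08714304 × 0.7048 = 0.184255
Relative intensity = 0.184255 / 0.439916 × 100 = 41.9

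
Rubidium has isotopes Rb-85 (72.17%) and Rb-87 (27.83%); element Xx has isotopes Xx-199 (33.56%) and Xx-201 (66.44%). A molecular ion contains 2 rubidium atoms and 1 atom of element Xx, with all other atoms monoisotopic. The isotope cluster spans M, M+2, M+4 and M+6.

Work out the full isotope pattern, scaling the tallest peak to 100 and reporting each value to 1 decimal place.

36.4 : 100.0 : 60.9 : 10.7

Rubidium pattern (n=2): 0.52085089 : 0.40169822 : 0.07745089
Element Xx pattern (n=1): 0.3356 : 0.6644
Convolve the two distributions (both contribute in 2-u steps):
  M: 0.52085089×0.3356 = 0.174798
  M+2: 0.52085089×0.6644 + 0.40169822×0.3356 = 0.480863
  M+4: 0.40169822×0.6644 + 0.07745089×0.3356 = 0.292881
  M+6: 0.07745089×0.6644 = 0.051458
Scale to base peak (0.480863) = 100: 36.4 : 100.0 : 60.9 : 10.7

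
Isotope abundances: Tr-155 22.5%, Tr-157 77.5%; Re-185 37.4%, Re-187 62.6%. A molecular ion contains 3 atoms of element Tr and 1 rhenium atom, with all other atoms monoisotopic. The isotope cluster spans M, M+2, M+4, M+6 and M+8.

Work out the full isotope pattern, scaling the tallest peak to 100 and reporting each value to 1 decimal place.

Element Tr pattern (n=3): 0.01139063 : 0.11770313 : 0.40542188 : 0.46548438
Rhenium pattern (n=1): 0.3740 : 0.6260
Convolve the two distributions (both contribute in 2-u steps):
  M: 0.01139063×0.3740 = 0.004260
  M+2: 0.01139063×0.6260 + 0.11770313×0.3740 = 0.051152
  M+4: 0.11770313×0.6260 + 0.40542188×0.3740 = 0.225310
  M+6: 0.40542188×0.6260 + 0.46548438×0.3740 = 0.427885
  M+8: 0.46548438×0.6260 = 0.291393
Scale to base peak (0.427885) = 100: 1.0 : 12.0 : 52.7 : 100.0 : 68.1

1.0 : 12.0 : 52.7 : 100.0 : 68.1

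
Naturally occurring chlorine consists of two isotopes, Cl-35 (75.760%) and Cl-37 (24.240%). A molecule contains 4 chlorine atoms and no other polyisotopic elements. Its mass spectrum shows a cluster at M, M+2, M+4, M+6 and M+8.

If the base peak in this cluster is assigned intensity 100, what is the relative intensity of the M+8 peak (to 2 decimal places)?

Term probabilities: M 0.3294, M+2 0.4216, M+4 0.2023, M+6 0.0432, M+8 0.0035. Base peak = M+2.
P(M+2) = C(4,1) × 0.75760^3 × 0.24240^1 = 4 × 0.4348304 × 0.2424 = 0.421612 (base)
P(M+8) = C(4,4) × 0.75760^0 × 0.24240^4 = 1 × 1.0000 × 0.00345247 = 0.003452
Relative intensity = 0.003452 / 0.421612 × 100 = 0.82

0.82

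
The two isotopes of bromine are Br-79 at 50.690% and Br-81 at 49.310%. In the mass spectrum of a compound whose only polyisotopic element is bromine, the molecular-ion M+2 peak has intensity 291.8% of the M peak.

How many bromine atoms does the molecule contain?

With n Br atoms, P(M+2)/P(M) = C(n,1)·p^(n−1)q / p^n = n·q/p = n · 0.49310/0.50690.
n = 2.918 × 0.50690/0.49310 = 3.00 ≈ 3

3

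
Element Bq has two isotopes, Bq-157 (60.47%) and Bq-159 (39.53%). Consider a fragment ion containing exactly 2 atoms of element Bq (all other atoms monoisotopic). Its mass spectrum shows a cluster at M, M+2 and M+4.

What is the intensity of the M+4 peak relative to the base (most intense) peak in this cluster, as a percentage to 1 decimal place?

(0.6047 + 0.3953)^2 gives M 0.3657, M+2 0.4781, M+4 0.1563; the largest is M+2.
P(M+2) = C(2,1) × 0.6047^1 × 0.3953^1 = 2 × 0.6047 × 0.3953 = 0.478076 (base)
P(M+4) = C(2,2) × 0.6047^0 × 0.3953^2 = 1 × 1.0000 × 0.15626209 = 0.156262
Relative intensity = 0.156262 / 0.478076 × 100 = 32.7

32.7%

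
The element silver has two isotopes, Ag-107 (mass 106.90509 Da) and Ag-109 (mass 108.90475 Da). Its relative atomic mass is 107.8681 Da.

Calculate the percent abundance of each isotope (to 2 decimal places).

Let x be the fractional abundance of Ag-107; then Ag-109 has abundance 1 − x.
106.90509·x + 108.90475·(1 − x) = 107.8681
(106.90509 − 108.90475)·x = 107.8681 − 108.90475
x = -1.03665 / -1.99966 = 0.51841 → 51.84% Ag-107, 48.16% Ag-109.

Ag-107: 51.84%, Ag-109: 48.16%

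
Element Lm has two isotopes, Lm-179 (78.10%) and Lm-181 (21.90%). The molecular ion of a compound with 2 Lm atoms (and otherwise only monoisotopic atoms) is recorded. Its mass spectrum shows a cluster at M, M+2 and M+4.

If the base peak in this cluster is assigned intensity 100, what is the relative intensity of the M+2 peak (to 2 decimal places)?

56.08

(0.7810 + 0.2190)^2 gives M 0.6100, M+2 0.3421, M+4 0.0480; the largest is M.
P(M) = C(2,0) × 0.7810^2 × 0.2190^0 = 1 × 0.609961 × 1.0000 = 0.609961 (base)
P(M+2) = C(2,1) × 0.7810^1 × 0.2190^1 = 2 × 0.7810 × 0.2190 = 0.342078
Relative intensity = 0.342078 / 0.609961 × 100 = 56.08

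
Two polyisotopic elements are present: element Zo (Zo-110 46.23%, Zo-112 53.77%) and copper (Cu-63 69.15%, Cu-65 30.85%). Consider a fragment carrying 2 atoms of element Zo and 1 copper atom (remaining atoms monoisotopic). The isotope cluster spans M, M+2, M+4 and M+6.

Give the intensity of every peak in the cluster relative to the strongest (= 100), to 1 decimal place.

Element Zo pattern (n=2): 0.21372129 : 0.49715742 : 0.28912129
Copper pattern (n=1): 0.6915 : 0.3085
Convolve the two distributions (both contribute in 2-u steps):
  M: 0.21372129×0.6915 = 0.147788
  M+2: 0.21372129×0.3085 + 0.49715742×0.6915 = 0.409717
  M+4: 0.49715742×0.3085 + 0.28912129×0.6915 = 0.353300
  M+6: 0.28912129×0.3085 = 0.089194
Scale to base peak (0.409717) = 100: 36.1 : 100.0 : 86.2 : 21.8

36.1 : 100.0 : 86.2 : 21.8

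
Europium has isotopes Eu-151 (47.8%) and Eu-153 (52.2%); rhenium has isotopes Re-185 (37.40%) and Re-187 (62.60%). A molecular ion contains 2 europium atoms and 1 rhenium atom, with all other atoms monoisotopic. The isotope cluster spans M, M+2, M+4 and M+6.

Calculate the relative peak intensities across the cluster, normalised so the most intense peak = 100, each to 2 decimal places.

Europium pattern (n=2): 0.228484 : 0.499032 : 0.272484
Rhenium pattern (n=1): 0.3740 : 0.6260
Convolve the two distributions (both contribute in 2-u steps):
  M: 0.228484×0.3740 = 0.085453
  M+2: 0.228484×0.6260 + 0.499032×0.3740 = 0.329669
  M+4: 0.499032×0.6260 + 0.272484×0.3740 = 0.414303
  M+6: 0.272484×0.6260 = 0.170575
Scale to base peak (0.414303) = 100: 20.63 : 79.57 : 100.00 : 41.17

20.63 : 79.57 : 100.00 : 41.17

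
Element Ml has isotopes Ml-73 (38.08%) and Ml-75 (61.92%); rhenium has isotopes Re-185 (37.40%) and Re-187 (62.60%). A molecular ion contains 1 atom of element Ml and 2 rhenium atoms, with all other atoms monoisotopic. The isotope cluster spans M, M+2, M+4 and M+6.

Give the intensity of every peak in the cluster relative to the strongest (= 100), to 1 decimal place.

Element Ml pattern (n=1): 0.3808 : 0.6192
Rhenium pattern (n=2): 0.139876 : 0.468248 : 0.391876
Convolve the two distributions (both contribute in 2-u steps):
  M: 0.3808×0.139876 = 0.053265
  M+2: 0.3808×0.468248 + 0.6192×0.139876 = 0.264920
  M+4: 0.3808×0.391876 + 0.6192×0.468248 = 0.439166
  M+6: 0.6192×0.391876 = 0.242650
Scale to base peak (0.439166) = 100: 12.1 : 60.3 : 100.0 : 55.3

12.1 : 60.3 : 100.0 : 55.3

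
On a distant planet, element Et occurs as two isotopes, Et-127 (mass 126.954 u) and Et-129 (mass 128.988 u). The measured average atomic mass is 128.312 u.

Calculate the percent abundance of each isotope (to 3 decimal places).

Writing the weighted mean with unknown fraction x of Et-127:
126.954·x + 128.988·(1 − x) = 128.312
(126.954 − 128.988)·x = 128.312 − 128.988
x = -0.676 / -2.034 = 0.33235 → 33.235% Et-127, 66.765% Et-129.

Et-127: 33.235%, Et-129: 66.765%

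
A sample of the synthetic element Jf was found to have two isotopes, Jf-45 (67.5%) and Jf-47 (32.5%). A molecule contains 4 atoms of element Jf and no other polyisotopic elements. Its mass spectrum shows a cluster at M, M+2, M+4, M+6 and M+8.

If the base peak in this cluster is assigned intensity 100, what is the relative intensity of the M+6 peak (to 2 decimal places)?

23.18

Binomial terms of (0.675 + 0.325)^4: M 0.2076, M+2 0.3998, M+4 0.2888, M+6 0.0927, M+8 0.0112 → M+2 is the base peak.
P(M+2) = C(4,1) × 0.675^3 × 0.325^1 = 4 × 0.30754688 × 0.3250 = 0.399811 (base)
P(M+6) = C(4,3) × 0.675^1 × 0.325^3 = 4 × 0.6750 × 0.03432812 = 0.092686
Relative intensity = 0.092686 / 0.399811 × 100 = 23.18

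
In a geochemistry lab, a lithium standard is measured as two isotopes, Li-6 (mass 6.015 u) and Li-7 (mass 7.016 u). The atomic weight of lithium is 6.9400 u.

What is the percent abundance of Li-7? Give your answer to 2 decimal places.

Writing the weighted mean with unknown fraction x of Li-6:
6.015·x + 7.016·(1 − x) = 6.9400
(6.015 − 7.016)·x = 6.9400 − 7.016
x = -0.0760 / -1.001 = 0.07592 → 7.59% Li-6, 92.41% Li-7.

92.41%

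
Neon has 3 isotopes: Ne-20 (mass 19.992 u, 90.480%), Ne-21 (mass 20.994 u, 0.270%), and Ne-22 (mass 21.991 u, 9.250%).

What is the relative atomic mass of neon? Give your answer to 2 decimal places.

20.18 u

The abundance-weighted mean is 0.90480 × 19.992 + 0.00270 × 20.994 + 0.09250 × 21.991
= 18.0888 + 0.0567 + 2.0342 = 20.1797 u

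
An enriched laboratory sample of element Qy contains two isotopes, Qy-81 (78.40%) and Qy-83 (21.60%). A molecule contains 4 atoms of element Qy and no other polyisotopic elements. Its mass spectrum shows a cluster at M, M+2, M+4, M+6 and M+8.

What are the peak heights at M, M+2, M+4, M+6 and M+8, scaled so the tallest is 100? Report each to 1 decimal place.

90.7 : 100.0 : 41.3 : 7.6 : 0.5

Each Qy atom is independently Qy-81 (p = 0.7840) or Qy-83 (q = 0.2160); the cluster is the binomial expansion (p + q)^4.
P(M) = 0.7840^4 = 0.377802
P(M+2) = 4 × 0.7840^3 × 0.2160^1 = 0.416353
P(M+4) = 6 × 0.7840^2 × 0.2160^2 = 0.172064
P(M+6) = 4 × 0.7840^1 × 0.2160^3 = 0.031604
P(M+8) = 0.2160^4 = 0.002177
The M+2 peak is largest (0.416353); scaling to 100 gives 90.7 : 100.0 : 41.3 : 7.6 : 0.5.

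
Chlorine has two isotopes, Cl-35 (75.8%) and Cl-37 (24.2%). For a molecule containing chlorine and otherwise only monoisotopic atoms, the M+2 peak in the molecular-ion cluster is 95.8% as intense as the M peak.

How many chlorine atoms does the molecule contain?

The M+2/M ratio from n Cl atoms is n · q/p = n · 0.242/0.758.
n = 0.958 × 0.758/0.242 = 3.00 ≈ 3

3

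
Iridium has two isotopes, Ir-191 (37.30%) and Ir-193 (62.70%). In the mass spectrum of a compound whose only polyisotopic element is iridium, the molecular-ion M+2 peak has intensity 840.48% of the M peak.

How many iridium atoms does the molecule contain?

5

With n Ir atoms, P(M+2)/P(M) = C(n,1)·p^(n−1)q / p^n = n·q/p = n · 0.6270/0.3730.
n = 8.4048 × 0.3730/0.6270 = 5.00 ≈ 5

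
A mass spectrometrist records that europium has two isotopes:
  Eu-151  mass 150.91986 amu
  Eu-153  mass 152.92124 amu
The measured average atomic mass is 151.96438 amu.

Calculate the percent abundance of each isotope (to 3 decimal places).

Writing the weighted mean with unknown fraction x of Eu-151:
150.91986·x + 152.92124·(1 − x) = 151.96438
(150.91986 − 152.92124)·x = 151.96438 − 152.92124
x = -0.95686 / -2.00138 = 0.47810 → 47.810% Eu-151, 52.190% Eu-153.

Eu-151: 47.810%, Eu-153: 52.190%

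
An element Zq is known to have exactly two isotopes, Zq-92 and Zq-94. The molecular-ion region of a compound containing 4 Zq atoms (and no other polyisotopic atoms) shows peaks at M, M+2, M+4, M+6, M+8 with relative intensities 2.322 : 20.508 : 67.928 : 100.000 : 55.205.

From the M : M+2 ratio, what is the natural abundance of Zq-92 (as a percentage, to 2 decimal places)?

If p is the fraction of Zq that is Zq-92, then I(M+2)/I(M) = [C(4,1)·p^3·(1−p)] / p^4 = 4·(1−p)/p = 20.508/2.322 = 8.8320
(1−p)/p = 8.8320/4 = 2.2080  ⇒  p = 1/(1 + 2.2080) = 0.3117
Zq-92: 31.17%, Zq-94: 68.83%.

31.17%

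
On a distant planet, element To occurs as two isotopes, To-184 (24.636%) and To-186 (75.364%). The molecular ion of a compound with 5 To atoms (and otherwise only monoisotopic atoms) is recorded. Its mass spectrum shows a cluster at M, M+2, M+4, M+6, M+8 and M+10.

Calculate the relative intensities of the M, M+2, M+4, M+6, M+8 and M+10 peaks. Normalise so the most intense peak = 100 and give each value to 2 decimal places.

The 5 To atoms are independent, so intensities follow the terms of (0.24636 + 0.75364)^5.
P(M) = 0.24636^5 = 0.000908
P(M+2) = 5 × 0.24636^4 × 0.75364^1 = 0.013881
P(M+4) = 10 × 0.24636^3 × 0.75364^2 = 0.084926
P(M+6) = 10 × 0.24636^2 × 0.75364^3 = 0.259796
P(M+8) = 5 × 0.24636^1 × 0.75364^4 = 0.397371
P(M+10) = 0.75364^5 = 0.243119
The M+8 peak is largest (0.397371); scaling to 100 gives 0.23 : 3.49 : 21.37 : 65.38 : 100.00 : 61.18.

0.23 : 3.49 : 21.37 : 65.38 : 100.00 : 61.18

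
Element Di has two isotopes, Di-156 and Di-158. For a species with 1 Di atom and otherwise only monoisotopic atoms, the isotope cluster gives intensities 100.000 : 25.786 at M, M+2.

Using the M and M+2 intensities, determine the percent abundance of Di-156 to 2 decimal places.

Write p for the Di-156 fraction. I(M+2)/I(M) = [C(1,1)·p^0·(1−p)] / p^1 = 1·(1−p)/p = 25.786/100.000 = 0.2579
(1−p)/p = 0.2579/1 = 0.2579  ⇒  p = 1/(1 + 0.2579) = 0.7950
Di-156: 79.50%, Di-158: 20.50%.

79.50%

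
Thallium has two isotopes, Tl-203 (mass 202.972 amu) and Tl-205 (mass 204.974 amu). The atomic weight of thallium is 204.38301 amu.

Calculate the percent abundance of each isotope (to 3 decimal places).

Tl-203: 29.520%, Tl-205: 70.480%

Writing the weighted mean with unknown fraction x of Tl-203:
202.972·x + 204.974·(1 − x) = 204.38301
(202.972 − 204.974)·x = 204.38301 − 204.974
x = -0.59099 / -2.002 = 0.29520 → 29.520% Tl-203, 70.480% Tl-205.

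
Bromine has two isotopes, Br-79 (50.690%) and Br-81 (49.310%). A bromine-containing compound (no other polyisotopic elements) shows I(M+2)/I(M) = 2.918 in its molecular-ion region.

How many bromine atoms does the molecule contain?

For n independent Br atoms, I(M+2)/I(M) = n · (abundance Br-81) / (abundance Br-79) = n · 0.49310/0.50690.
n = 2.918 × 0.50690/0.49310 = 3.00 ≈ 3

3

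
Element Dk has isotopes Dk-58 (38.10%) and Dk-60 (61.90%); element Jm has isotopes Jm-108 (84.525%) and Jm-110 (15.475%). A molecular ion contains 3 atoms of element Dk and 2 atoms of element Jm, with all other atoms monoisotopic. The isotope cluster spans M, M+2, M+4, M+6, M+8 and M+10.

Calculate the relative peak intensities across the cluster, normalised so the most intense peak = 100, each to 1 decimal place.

Element Dk pattern (n=3): 0.05530634 : 0.26956398 : 0.43795302 : 0.23717666
Element Jm pattern (n=2): 0.71444756 : 0.26160487 : 0.02394756
Convolve the two distributions (both contribute in 2-u steps):
  M: 0.05530634×0.71444756 = 0.039513
  M+2: 0.05530634×0.26160487 + 0.26956398×0.71444756 = 0.207058
  M+4: 0.05530634×0.02394756 + 0.26956398×0.26160487 + 0.43795302×0.71444756 = 0.384738
  M+6: 0.26956398×0.02394756 + 0.43795302×0.26160487 + 0.23717666×0.71444756 = 0.290476
  M+8: 0.43795302×0.02394756 + 0.23717666×0.26160487 = 0.072534
  M+10: 0.23717666×0.02394756 = 0.005680
Scale to base peak (0.384738) = 100: 10.3 : 53.8 : 100.0 : 75.5 : 18.9 : 1.5

10.3 : 53.8 : 100.0 : 75.5 : 18.9 : 1.5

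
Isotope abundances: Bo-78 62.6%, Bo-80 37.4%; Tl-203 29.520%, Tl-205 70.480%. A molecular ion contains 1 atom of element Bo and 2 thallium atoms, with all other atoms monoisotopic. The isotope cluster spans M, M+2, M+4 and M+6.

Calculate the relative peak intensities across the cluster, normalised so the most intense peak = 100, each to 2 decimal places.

Element Bo pattern (n=1): 0.6260 : 0.3740
Thallium pattern (n=2): 0.08714304 : 0.41611392 : 0.49674304
Convolve the two distributions (both contribute in 2-u steps):
  M: 0.6260×0.08714304 = 0.054552
  M+2: 0.6260×0.41611392 + 0.3740×0.08714304 = 0.293079
  M+4: 0.6260×0.49674304 + 0.3740×0.41611392 = 0.466588
  M+6: 0.3740×0.49674304 = 0.185782
Scale to base peak (0.466588) = 100: 11.69 : 62.81 : 100.00 : 39.82

11.69 : 62.81 : 100.00 : 39.82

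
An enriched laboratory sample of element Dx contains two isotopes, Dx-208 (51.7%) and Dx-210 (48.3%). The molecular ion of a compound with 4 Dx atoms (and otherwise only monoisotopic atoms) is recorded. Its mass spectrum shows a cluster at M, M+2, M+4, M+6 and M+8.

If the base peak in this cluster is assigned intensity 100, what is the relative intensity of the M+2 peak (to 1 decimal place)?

(0.517 + 0.483)^4 gives M 0.0714, M+2 0.2670, M+4 0.3741, M+6 0.2330, M+8 0.0544; the largest is M+4.
P(M+4) = C(4,2) × 0.517^2 × 0.483^2 = 6 × 0.267289 × 0.233289 = 0.374134 (base)
P(M+2) = C(4,1) × 0.517^3 × 0.483^1 = 4 × 0.13818841 × 0.4830 = 0.266980
Relative intensity = 0.266980 / 0.374134 × 100 = 71.4

71.4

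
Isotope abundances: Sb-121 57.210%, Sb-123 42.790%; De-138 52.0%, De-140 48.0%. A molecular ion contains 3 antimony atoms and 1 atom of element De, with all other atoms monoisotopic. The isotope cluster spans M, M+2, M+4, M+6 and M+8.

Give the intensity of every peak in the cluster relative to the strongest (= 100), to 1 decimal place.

26.7 : 84.5 : 100.0 : 52.5 : 10.3

Antimony pattern (n=3): 0.18724742 : 0.42015297 : 0.3142518 : 0.07834781
Element De pattern (n=1): 0.5200 : 0.4800
Convolve the two distributions (both contribute in 2-u steps):
  M: 0.18724742×0.5200 = 0.097369
  M+2: 0.18724742×0.4800 + 0.42015297×0.5200 = 0.308358
  M+4: 0.42015297×0.4800 + 0.3142518×0.5200 = 0.365084
  M+6: 0.3142518×0.4800 + 0.07834781×0.5200 = 0.191582
  M+8: 0.07834781×0.4800 = 0.037607
Scale to base peak (0.365084) = 100: 26.7 : 84.5 : 100.0 : 52.5 : 10.3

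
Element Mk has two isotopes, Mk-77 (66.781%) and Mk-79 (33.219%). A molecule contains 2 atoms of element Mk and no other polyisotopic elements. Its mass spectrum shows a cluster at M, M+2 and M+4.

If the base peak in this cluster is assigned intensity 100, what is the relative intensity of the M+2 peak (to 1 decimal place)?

Term probabilities: M 0.4460, M+2 0.4437, M+4 0.1104. Base peak = M.
P(M) = C(2,0) × 0.66781^2 × 0.33219^0 = 1 × 0.4459702 × 1.0000 = 0.445970 (base)
P(M+2) = C(2,1) × 0.66781^1 × 0.33219^1 = 2 × 0.66781 × 0.33219 = 0.443680
Relative intensity = 0.443680 / 0.445970 × 100 = 99.5

99.5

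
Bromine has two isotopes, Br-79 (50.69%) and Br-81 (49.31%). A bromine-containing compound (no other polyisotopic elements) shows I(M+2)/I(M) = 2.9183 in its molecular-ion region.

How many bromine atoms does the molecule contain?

3

For n independent Br atoms, I(M+2)/I(M) = n · (abundance Br-81) / (abundance Br-79) = n · 0.4931/0.5069.
n = 2.9183 × 0.5069/0.4931 = 3.00 ≈ 3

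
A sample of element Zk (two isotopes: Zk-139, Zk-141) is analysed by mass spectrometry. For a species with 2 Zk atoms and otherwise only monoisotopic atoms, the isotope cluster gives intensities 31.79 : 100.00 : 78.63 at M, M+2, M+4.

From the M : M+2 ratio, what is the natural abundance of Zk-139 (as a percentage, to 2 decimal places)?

If p is the fraction of Zk that is Zk-139, then I(M+2)/I(M) = [C(2,1)·p^1·(1−p)] / p^2 = 2·(1−p)/p = 100.00/31.79 = 3.1456
(1−p)/p = 3.1456/2 = 1.5728  ⇒  p = 1/(1 + 1.5728) = 0.3887
Zk-139: 38.87%, Zk-141: 61.13%.

38.87%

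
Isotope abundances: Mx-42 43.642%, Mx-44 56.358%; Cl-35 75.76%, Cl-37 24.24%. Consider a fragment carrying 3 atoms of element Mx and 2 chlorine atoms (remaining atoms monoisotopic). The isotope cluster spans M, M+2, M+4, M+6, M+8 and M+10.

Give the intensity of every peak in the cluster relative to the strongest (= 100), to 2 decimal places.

13.18 : 59.52 : 100.00 : 75.83 : 24.92 : 2.91

Element Mx pattern (n=3): 0.08312161 : 0.32202243 : 0.41585032 : 0.17900564
Chlorine pattern (n=2): 0.57395776 : 0.36728448 : 0.05875776
Convolve the two distributions (both contribute in 2-u steps):
  M: 0.08312161×0.57395776 = 0.047708
  M+2: 0.08312161×0.36728448 + 0.32202243×0.57395776 = 0.215357
  M+4: 0.08312161×0.05875776 + 0.32202243×0.36728448 + 0.41585032×0.57395776 = 0.361838
  M+6: 0.32202243×0.05875776 + 0.41585032×0.36728448 + 0.17900564×0.57395776 = 0.274398
  M+8: 0.41585032×0.05875776 + 0.17900564×0.36728448 = 0.090180
  M+10: 0.17900564×0.05875776 = 0.010518
Scale to base peak (0.361838) = 100: 13.18 : 59.52 : 100.00 : 75.83 : 24.92 : 2.91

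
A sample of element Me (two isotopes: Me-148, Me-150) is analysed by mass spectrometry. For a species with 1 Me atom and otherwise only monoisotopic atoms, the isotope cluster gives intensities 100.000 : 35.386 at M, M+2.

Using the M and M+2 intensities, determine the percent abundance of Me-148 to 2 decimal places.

73.86%

Write p for the Me-148 fraction. I(M+2)/I(M) = [C(1,1)·p^0·(1−p)] / p^1 = 1·(1−p)/p = 35.386/100.000 = 0.3539
(1−p)/p = 0.3539/1 = 0.3539  ⇒  p = 1/(1 + 0.3539) = 0.7386
Me-148: 73.86%, Me-150: 26.14%.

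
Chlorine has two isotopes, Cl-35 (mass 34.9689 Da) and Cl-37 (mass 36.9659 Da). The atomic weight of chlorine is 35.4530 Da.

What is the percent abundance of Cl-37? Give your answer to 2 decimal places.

24.24%

Writing the weighted mean with unknown fraction x of Cl-35:
34.9689·x + 36.9659·(1 − x) = 35.4530
(34.9689 − 36.9659)·x = 35.4530 − 36.9659
x = -1.5129 / -1.9970 = 0.75759 → 75.76% Cl-35, 24.24% Cl-37.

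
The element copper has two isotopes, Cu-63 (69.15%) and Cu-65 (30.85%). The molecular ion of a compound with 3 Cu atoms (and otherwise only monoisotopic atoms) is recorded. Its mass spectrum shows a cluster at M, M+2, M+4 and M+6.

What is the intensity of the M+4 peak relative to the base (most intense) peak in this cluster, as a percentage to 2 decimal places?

Term probabilities: M 0.3307, M+2 0.4425, M+4 0.1974, M+6 0.0294. Base peak = M+2.
P(M+2) = C(3,1) × 0.6915^2 × 0.3085^1 = 3 × 0.47817225 × 0.3085 = 0.442548 (base)
P(M+4) = C(3,2) × 0.6915^1 × 0.3085^2 = 3 × 0.6915 × 0.09517225 = 0.197435
Relative intensity = 0.197435 / 0.442548 × 100 = 44.61

44.61%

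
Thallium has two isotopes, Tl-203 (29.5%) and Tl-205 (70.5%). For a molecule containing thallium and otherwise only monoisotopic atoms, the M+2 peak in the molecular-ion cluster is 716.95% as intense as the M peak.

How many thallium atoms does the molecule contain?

The M+2/M ratio from n Tl atoms is n · q/p = n · 0.705/0.295.
n = 7.1695 × 0.295/0.705 = 3.00 ≈ 3

3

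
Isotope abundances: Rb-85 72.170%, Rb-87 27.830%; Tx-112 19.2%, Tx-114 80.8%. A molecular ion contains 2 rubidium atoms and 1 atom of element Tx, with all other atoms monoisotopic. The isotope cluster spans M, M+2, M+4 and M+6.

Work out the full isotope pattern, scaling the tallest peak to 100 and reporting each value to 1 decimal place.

20.1 : 100.0 : 68.2 : 12.6

Rubidium pattern (n=2): 0.52085089 : 0.40169822 : 0.07745089
Element Tx pattern (n=1): 0.1920 : 0.8080
Convolve the two distributions (both contribute in 2-u steps):
  M: 0.52085089×0.1920 = 0.100003
  M+2: 0.52085089×0.8080 + 0.40169822×0.1920 = 0.497974
  M+4: 0.40169822×0.8080 + 0.07745089×0.1920 = 0.339443
  M+6: 0.07745089×0.8080 = 0.062580
Scale to base peak (0.497974) = 100: 20.1 : 100.0 : 68.2 : 12.6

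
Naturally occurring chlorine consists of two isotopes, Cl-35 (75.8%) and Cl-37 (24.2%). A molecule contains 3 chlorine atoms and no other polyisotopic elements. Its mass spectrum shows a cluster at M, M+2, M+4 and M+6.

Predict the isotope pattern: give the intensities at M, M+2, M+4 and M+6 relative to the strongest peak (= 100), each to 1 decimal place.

The 3 Cl atoms are independent, so intensities follow the terms of (0.758 + 0.242)^3.
P(M) = 0.758^3 = 0.435520
P(M+2) = 3 × 0.758^2 × 0.242^1 = 0.417133
P(M+4) = 3 × 0.758^1 × 0.242^2 = 0.133175
P(M+6) = 0.242^3 = 0.014172
The M peak is largest (0.435520); scaling to 100 gives 100.0 : 95.8 : 30.6 : 3.3.

100.0 : 95.8 : 30.6 : 3.3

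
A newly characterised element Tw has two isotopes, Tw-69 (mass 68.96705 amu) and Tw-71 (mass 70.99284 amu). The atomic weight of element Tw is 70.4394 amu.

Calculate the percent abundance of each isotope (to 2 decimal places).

Tw-69: 27.32%, Tw-71: 72.68%

With x = fraction of Tw-69 (so Tw-71 is 1 − x):
68.96705·x + 70.99284·(1 − x) = 70.4394
(68.96705 − 70.99284)·x = 70.4394 − 70.99284
x = -0.55344 / -2.02579 = 0.27320 → 27.32% Tw-69, 72.68% Tw-71.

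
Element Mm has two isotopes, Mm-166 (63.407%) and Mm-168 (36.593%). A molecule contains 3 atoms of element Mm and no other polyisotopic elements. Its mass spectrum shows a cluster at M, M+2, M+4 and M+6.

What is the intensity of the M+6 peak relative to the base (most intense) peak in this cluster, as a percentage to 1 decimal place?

Binomial terms of (0.63407 + 0.36593)^3: M 0.2549, M+2 0.4414, M+4 0.2547, M+6 0.0490 → M+2 is the base peak.
P(M+2) = C(3,1) × 0.63407^2 × 0.36593^1 = 3 × 0.40204476 × 0.36593 = 0.441361 (base)
P(M+6) = C(3,3) × 0.63407^0 × 0.36593^3 = 1 × 1.0000 × 0.04899977 = 0.049000
Relative intensity = 0.049000 / 0.441361 × 100 = 11.1

11.1%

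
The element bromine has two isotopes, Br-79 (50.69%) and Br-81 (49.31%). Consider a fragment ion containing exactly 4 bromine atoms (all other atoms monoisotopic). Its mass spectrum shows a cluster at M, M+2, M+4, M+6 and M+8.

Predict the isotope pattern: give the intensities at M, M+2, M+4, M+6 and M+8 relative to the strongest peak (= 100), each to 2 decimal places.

Each Br atom is independently Br-79 (p = 0.5069) or Br-81 (q = 0.4931); the cluster is the binomial expansion (p + q)^4.
P(M) = 0.5069^4 = 0.066022
P(M+2) = 4 × 0.5069^3 × 0.4931^1 = 0.256899
P(M+4) = 6 × 0.5069^2 × 0.4931^2 = 0.374857
P(M+6) = 4 × 0.5069^1 × 0.4931^3 = 0.243101
P(M+8) = 0.4931^4 = 0.059121
The M+4 peak is largest (0.374857); scaling to 100 gives 17.61 : 68.53 : 100.00 : 64.85 : 15.77.

17.61 : 68.53 : 100.00 : 64.85 : 15.77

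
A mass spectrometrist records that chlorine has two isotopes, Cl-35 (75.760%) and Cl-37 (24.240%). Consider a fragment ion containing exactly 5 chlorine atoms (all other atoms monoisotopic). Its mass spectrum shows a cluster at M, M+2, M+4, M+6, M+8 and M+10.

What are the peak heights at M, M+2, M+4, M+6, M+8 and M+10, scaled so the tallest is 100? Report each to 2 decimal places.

The 5 Cl atoms are independent, so intensities follow the terms of (0.75760 + 0.24240)^5.
P(M) = 0.75760^5 = 0.249574
P(M+2) = 5 × 0.75760^4 × 0.24240^1 = 0.399266
P(M+4) = 10 × 0.75760^3 × 0.24240^2 = 0.255497
P(M+6) = 10 × 0.75760^2 × 0.24240^3 = 0.081748
P(M+8) = 5 × 0.75760^1 × 0.24240^4 = 0.013078
P(M+10) = 0.24240^5 = 0.000837
The M+2 peak is largest (0.399266); scaling to 100 gives 62.51 : 100.00 : 63.99 : 20.47 : 3.28 : 0.21.

62.51 : 100.00 : 63.99 : 20.47 : 3.28 : 0.21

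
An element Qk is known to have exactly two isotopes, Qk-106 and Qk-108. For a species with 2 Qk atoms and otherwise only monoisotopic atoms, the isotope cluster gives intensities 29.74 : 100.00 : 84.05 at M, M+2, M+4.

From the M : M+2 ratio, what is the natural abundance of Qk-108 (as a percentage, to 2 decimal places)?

62.70%

Let p = fractional abundance of Qk-106. I(M+2)/I(M) = [C(2,1)·p^1·(1−p)] / p^2 = 2·(1−p)/p = 100.00/29.74 = 3.3625
(1−p)/p = 3.3625/2 = 1.6812  ⇒  p = 1/(1 + 1.6812) = 0.3730
Qk-106: 37.30%, Qk-108: 62.70%.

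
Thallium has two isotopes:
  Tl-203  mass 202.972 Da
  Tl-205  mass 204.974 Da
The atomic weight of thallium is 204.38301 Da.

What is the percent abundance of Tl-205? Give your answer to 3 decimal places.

With x = fraction of Tl-203 (so Tl-205 is 1 − x):
202.972·x + 204.974·(1 − x) = 204.38301
(202.972 − 204.974)·x = 204.38301 − 204.974
x = -0.59099 / -2.002 = 0.29520 → 29.520% Tl-203, 70.480% Tl-205.

70.480%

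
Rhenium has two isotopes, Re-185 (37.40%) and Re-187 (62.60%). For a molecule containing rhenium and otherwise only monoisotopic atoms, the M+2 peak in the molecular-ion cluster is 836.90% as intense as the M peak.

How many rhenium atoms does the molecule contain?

5

For n independent Re atoms, I(M+2)/I(M) = n · (abundance Re-187) / (abundance Re-185) = n · 0.6260/0.3740.
n = 8.3690 × 0.3740/0.6260 = 5.00 ≈ 5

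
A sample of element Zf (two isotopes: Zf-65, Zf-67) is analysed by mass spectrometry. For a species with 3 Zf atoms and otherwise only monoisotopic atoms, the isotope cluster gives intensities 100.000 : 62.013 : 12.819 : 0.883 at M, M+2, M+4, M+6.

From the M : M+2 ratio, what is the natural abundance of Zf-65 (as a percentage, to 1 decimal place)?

If p is the fraction of Zf that is Zf-65, then I(M+2)/I(M) = [C(3,1)·p^2·(1−p)] / p^3 = 3·(1−p)/p = 62.013/100.000 = 0.6201
(1−p)/p = 0.6201/3 = 0.2067  ⇒  p = 1/(1 + 0.2067) = 0.8287
Zf-65: 82.9%, Zf-67: 17.1%.

82.9%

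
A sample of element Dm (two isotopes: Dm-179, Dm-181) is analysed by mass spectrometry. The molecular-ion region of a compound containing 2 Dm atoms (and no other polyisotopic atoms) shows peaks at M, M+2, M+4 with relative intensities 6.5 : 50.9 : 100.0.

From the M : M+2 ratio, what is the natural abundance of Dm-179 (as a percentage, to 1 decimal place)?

20.3%

If p is the fraction of Dm that is Dm-179, then I(M+2)/I(M) = [C(2,1)·p^1·(1−p)] / p^2 = 2·(1−p)/p = 50.9/6.5 = 7.8308
(1−p)/p = 7.8308/2 = 3.9154  ⇒  p = 1/(1 + 3.9154) = 0.2034
Dm-179: 20.3%, Dm-181: 79.7%.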